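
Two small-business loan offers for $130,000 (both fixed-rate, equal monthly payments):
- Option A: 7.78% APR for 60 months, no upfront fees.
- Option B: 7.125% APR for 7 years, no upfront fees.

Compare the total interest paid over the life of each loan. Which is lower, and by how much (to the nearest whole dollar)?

Option A: at 7.78% the monthly rate is 0.0064833, so the payment is 130,000 × 0.0064833 / (1 − 1.0064833^−60) = $2,622.27.
Total interest on Option A = 60 × $2,622.27 − $130,000 = $27,336.20.
Option B: at 7.125% the monthly rate is 0.0059375, so the payment is 130,000 × 0.0059375 / (1 − 1.0059375^−84) = $1,970.00.
Total interest on Option B = 84 × $1,970.00 − $130,000 = $35,480.00.
Option A is lower by $8,143.80.

Option A by $8,144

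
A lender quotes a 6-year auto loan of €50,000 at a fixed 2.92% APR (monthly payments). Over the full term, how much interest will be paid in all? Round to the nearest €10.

Monthly rate = 2.92%/12 = 0.0024333; payment = 50,000 × 0.0024333 / (1 − (1+0.0024333)^−72) = €757.90.
Total paid = 72 × €757.90 = €54,568.80; interest = €54,568.80 − €50,000 = €4,568.80.

€4,570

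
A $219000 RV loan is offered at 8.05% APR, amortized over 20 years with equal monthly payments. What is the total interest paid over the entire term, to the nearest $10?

$222,270

Monthly rate = 8.05%/12 = 0.0067083; payment = 219,000 × 0.0067083 / (1 − (1+0.0067083)^−240) = $1,838.62.
Total paid = 240 × $1,838.62 = $441,268.80; interest = $441,268.80 − $219,000 = $222,268.80.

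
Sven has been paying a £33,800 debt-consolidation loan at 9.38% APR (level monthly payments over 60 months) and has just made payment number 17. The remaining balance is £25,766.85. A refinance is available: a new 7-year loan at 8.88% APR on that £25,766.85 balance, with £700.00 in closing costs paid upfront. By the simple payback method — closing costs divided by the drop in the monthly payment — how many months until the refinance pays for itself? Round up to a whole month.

3 months

Current payment = 33,800 × 9.38%/12 / (1 − (1+0.0078167)^−60) = £707.88.
Refinanced payment = 25,766.85 × 0.0074000 / (1 − (1+0.0074000)^−84) = £413.00.
Monthly savings = £707.88 − £413.00 = £294.88.
Break-even = £700.00 / £294.88 = 2.37 → 3 months.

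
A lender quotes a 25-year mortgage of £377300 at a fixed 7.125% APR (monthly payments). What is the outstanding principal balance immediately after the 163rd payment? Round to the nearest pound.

With monthly rate i = 7.125%/12 = 0.0059375, the balance after k of n payments is P · [(1+i)^n − (1+i)^k] / [(1+i)^n − 1].
(1+0.0059375)^300 = 5.90608251 and (1+0.0059375)^163 = 2.62465807, so the balance is 377,300 × (5.90608251 − 2.62465807) / (5.90608251 − 1) = £252,356.42.

£252,356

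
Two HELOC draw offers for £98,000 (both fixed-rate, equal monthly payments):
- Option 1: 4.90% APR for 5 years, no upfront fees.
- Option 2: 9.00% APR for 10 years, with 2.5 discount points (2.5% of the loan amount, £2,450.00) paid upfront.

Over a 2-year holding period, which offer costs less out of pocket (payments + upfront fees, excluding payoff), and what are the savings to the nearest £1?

Option 2 by £12,033

Option 1: at 4.90% the monthly rate is 0.0040833, so the payment is 98,000 × 0.0040833 / (1 − 1.0040833^−60) = £1,844.89.
Option 2: at 9.00% the monthly rate is 0.0075000, so the payment is 98,000 × 0.0075000 / (1 − 1.0075000^−120) = £1,241.42.
Over 24 months: Option 1 costs 24 × £1,844.89 = £44,277.36; Option 2 costs 24 × £1,241.42 + £2,450.00 = £32,244.08.
Option 2 is cheaper by £44,277.36 − £32,244.08 = £12,033.28.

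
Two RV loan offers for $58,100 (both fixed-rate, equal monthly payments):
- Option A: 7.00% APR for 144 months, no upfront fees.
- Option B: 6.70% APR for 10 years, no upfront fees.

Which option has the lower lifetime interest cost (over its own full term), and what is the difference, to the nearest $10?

Option A: at 7.00% the monthly rate is 0.0058333, so the payment is 58,100 × 0.0058333 / (1 − 1.0058333^−144) = $597.49.
Total interest on Option A = 144 × $597.49 − $58,100 = $27,938.56.
Option B: monthly rate = 6.7%/12 = 0.0055833; payment = 58,100 × 0.0055833 / (1 − (1+0.0055833)^−120) = $665.64.
Total interest on Option B = 120 × $665.64 − $58,100 = $21,776.80.
Option B is lower by $6,161.76.

Option B by $6,160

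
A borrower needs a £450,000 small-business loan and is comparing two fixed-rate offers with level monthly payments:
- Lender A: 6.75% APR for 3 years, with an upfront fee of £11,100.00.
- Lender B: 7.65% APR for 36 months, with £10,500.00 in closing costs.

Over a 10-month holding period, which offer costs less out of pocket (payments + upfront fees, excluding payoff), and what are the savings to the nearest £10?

Lender A by £1,260

Lender A: at 6.75% the monthly rate is 0.0056250, so the payment is 450,000 × 0.0056250 / (1 − 1.0056250^−36) = £13,843.31.
Lender B: monthly rate = 7.65%/12 = 0.0063750; payment = 450,000 × 0.0063750 / (1 − (1+0.0063750)^−36) = £14,028.82.
Over 10 months: Lender A costs 10 × £13,843.31 + £11,100.00 = £149,533.10; Lender B costs 10 × £14,028.82 + £10,500.00 = £150,788.20.
Lender A is cheaper by £150,788.20 − £149,533.10 = £1,255.10.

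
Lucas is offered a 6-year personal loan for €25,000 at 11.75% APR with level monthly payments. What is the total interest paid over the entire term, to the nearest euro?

€9,957

At 11.75% the monthly rate is 0.0097917, so the payment is 25,000 × 0.0097917 / (1 − 1.0097917^−72) = €485.51.
Total paid = 72 × €485.51 = €34,956.72; interest = €34,956.72 − €25,000 = €9,956.72.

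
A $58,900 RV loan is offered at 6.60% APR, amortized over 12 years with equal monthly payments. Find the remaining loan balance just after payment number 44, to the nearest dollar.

$45,536

With monthly rate i = 6.6%/12 = 0.0055000, the balance after k of n payments is P · [(1+i)^n − (1+i)^k] / [(1+i)^n − 1].
(1+0.0055000)^144 = 2.20302178 and (1+0.0055000)^44 = 1.27294986, so the balance is 58,900 × (2.20302178 − 1.27294986) / (2.20302178 − 1) = $45,536.36.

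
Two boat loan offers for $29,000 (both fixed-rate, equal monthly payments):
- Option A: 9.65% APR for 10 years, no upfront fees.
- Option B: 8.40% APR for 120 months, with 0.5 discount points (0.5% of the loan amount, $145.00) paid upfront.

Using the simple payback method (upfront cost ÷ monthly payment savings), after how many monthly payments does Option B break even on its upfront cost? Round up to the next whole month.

8 months

Option A: monthly rate = 9.65%/12 = 0.0080417; payment = 29,000 × 0.0080417 / (1 − (1+0.0080417)^−120) = $377.64.
Option B: monthly rate = 8.4%/12 = 0.0070000; payment = 29,000 × 0.0070000 / (1 − (1+0.0070000)^−120) = $358.01.
Monthly savings = $377.64 − $358.01 = $19.63.
Break-even = $145.00 / $19.63 = 7.39 → 8 months.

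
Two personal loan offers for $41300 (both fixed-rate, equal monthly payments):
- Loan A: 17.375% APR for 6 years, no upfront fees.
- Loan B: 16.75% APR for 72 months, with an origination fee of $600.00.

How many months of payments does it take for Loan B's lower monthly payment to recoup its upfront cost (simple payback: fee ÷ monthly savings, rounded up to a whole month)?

Loan A: at 17.375% the monthly rate is 0.0144792, so the payment is 41,300 × 0.0144792 / (1 − 1.0144792^−72) = $927.43.
Loan B: at 16.75% the monthly rate is 0.0139583, so the payment is 41,300 × 0.0139583 / (1 − 1.0139583^−72) = $913.01.
Monthly savings = $927.43 − $913.01 = $14.42.
Break-even = $600.00 / $14.42 = 41.61 → 42 months.

42 months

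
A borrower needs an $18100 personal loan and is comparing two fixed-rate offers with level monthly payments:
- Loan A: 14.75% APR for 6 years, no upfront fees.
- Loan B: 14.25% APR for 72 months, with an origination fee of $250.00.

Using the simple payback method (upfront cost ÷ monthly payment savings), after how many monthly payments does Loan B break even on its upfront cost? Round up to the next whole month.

52 months

Loan A: at 14.75% the monthly rate is 0.0122917, so the payment is 18,100 × 0.0122917 / (1 − 1.0122917^−72) = $380.27.
Loan B: at 14.25% the monthly rate is 0.0118750, so the payment is 18,100 × 0.0118750 / (1 − 1.0118750^−72) = $375.39.
Monthly savings = $380.27 − $375.39 = $4.88.
Break-even = $250.00 / $4.88 = 51.23 → 52 months.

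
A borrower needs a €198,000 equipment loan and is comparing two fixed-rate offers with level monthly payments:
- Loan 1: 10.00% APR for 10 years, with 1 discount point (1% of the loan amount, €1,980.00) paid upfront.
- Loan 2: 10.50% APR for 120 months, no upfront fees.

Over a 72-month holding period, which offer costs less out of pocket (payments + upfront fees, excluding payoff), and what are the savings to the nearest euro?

Loan 1: monthly rate = 10%/12 = 0.0083333; payment = 198,000 × 0.0083333 / (1 − (1+0.0083333)^−120) = €2,616.58.
Loan 2: at 10.50% the monthly rate is 0.0087500, so the payment is 198,000 × 0.0087500 / (1 − 1.0087500^−120) = €2,671.71.
Over 72 months: Loan 1 costs 72 × €2,616.58 + €1,980.00 = €190,373.76; Loan 2 costs 72 × €2,671.71 = €192,363.12.
Loan 1 is cheaper by €192,363.12 − €190,373.76 = €1,989.36.

Loan 1 by €1,989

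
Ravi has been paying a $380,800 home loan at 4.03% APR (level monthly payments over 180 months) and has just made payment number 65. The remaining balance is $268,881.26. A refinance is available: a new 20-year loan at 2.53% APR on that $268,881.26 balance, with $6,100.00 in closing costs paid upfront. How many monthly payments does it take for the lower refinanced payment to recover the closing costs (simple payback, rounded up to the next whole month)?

5 months

Current payment = 380,800 × 4.03%/12 / (1 − (1+0.0033583)^−180) = $2,822.46.
Refinanced payment = 268,881.26 × 0.0021083 / (1 − (1+0.0021083)^−240) = $1,428.74.
Monthly savings = $2,822.46 − $1,428.74 = $1,393.72.
Break-even = $6,100.00 / $1,393.72 = 4.38 → 5 months.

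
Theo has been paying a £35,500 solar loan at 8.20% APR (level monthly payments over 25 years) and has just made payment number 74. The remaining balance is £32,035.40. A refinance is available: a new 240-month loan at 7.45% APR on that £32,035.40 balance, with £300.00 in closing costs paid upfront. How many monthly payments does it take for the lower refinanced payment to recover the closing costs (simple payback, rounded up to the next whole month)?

Current payment = 35,500 × 8.2%/12 / (1 − (1+0.0068333)^−300) = £278.71.
Refinanced payment = 32,035.40 × 0.0062083 / (1 − (1+0.0062083)^−240) = £257.10.
Monthly savings = £278.71 − £257.10 = £21.61.
Break-even = £300.00 / £21.61 = 13.88 → 14 months.

14 months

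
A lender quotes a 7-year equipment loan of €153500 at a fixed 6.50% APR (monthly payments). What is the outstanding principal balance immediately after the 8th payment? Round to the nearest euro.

€141,695

With monthly rate i = 6.5%/12 = 0.0054167, the balance after k of n payments is P · [(1+i)^n − (1+i)^k] / [(1+i)^n − 1].
(1+0.0054167)^84 = 1.57423925 and (1+0.0054167)^8 = 1.04416382, so the balance is 153,500 × (1.57423925 − 1.04416382) / (1.57423925 − 1) = €141,694.56.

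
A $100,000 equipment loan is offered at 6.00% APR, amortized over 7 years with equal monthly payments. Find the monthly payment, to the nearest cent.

Monthly rate = 6%/12 = 0.0050000; payment = 100,000 × 0.0050000 / (1 − (1+0.0050000)^−84) = $1,460.86.

$1,460.86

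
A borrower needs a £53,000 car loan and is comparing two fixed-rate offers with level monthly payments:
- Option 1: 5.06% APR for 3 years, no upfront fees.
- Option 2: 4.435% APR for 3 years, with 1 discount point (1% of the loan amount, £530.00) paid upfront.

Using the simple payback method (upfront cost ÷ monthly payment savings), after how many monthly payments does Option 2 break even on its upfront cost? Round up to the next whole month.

36 months

Option 1: at 5.06% the monthly rate is 0.0042167, so the payment is 53,000 × 0.0042167 / (1 − 1.0042167^−36) = £1,589.89.
Option 2: monthly rate = 4.435%/12 = 0.0036958; payment = 53,000 × 0.0036958 / (1 − (1+0.0036958)^−36) = £1,575.05.
Monthly savings = £1,589.89 − £1,575.05 = £14.84.
Break-even = £530.00 / £14.84 = 35.71 → 36 months.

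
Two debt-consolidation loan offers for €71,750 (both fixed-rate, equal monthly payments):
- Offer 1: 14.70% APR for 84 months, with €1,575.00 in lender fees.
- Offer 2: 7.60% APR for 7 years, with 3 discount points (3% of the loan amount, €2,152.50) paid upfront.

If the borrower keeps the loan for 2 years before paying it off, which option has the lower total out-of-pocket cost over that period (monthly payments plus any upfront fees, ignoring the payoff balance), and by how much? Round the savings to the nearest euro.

Offer 1: at 14.70% the monthly rate is 0.0122500, so the payment is 71,750 × 0.0122500 / (1 − 1.0122500^−84) = €1,372.49.
Offer 2: monthly rate = 7.6%/12 = 0.0063333; payment = 71,750 × 0.0063333 / (1 − (1+0.0063333)^−84) = €1,104.07.
Over 24 months: Offer 1 costs 24 × €1,372.49 + €1,575.00 = €34,514.76; Offer 2 costs 24 × €1,104.07 + €2,152.50 = €28,650.18.
Offer 2 is cheaper by €34,514.76 − €28,650.18 = €5,864.58.

Offer 2 by €5,865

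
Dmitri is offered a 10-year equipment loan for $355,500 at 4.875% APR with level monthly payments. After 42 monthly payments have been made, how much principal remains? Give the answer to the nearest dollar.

$250,185

With monthly rate i = 4.875%/12 = 0.0040625, the balance after k of n payments is P · [(1+i)^n − (1+i)^k] / [(1+i)^n − 1].
(1+0.0040625)^120 = 1.62663333 and (1+0.0040625)^42 = 1.18563602, so the balance is 355,500 × (1.62663333 − 1.18563602) / (1.62663333 − 1) = $250,185.46.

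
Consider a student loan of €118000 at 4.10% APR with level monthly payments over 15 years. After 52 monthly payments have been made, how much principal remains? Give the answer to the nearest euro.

With monthly rate i = 4.1%/12 = 0.0034167, the balance after k of n payments is P · [(1+i)^n − (1+i)^k] / [(1+i)^n − 1].
(1+0.0034167)^180 = 1.84771874 and (1+0.0034167)^52 = 1.19406547, so the balance is 118,000 × (1.84771874 − 1.19406547) / (1.84771874 − 1) = €90,986.65.

€90,987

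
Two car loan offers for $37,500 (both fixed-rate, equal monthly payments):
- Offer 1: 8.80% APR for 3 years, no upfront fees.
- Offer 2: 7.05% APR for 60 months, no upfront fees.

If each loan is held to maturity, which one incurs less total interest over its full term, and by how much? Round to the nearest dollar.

Offer 1 by $1,802

Offer 1: monthly rate = 8.8%/12 = 0.0073333; payment = 37,500 × 0.0073333 / (1 − (1+0.0073333)^−36) = $1,189.00.
Total interest on Offer 1 = 36 × $1,189.00 − $37,500 = $5,304.00.
Offer 2: at 7.05% the monthly rate is 0.0058750, so the payment is 37,500 × 0.0058750 / (1 − 1.0058750^−60) = $743.43.
Total interest on Offer 2 = 60 × $743.43 − $37,500 = $7,105.80.
Offer 1 is lower by $1,801.80.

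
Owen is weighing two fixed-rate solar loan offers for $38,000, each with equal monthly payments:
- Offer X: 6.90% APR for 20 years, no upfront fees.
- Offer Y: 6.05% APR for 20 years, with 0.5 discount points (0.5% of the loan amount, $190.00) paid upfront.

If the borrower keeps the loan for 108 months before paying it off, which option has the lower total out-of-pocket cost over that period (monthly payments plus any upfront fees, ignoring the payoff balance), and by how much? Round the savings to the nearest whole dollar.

Offer X: monthly rate = 6.9%/12 = 0.0057500; payment = 38,000 × 0.0057500 / (1 − (1+0.0057500)^−240) = $292.34.
Offer Y: at 6.05% the monthly rate is 0.0050417, so the payment is 38,000 × 0.0050417 / (1 − 1.0050417^−240) = $273.34.
Over 108 months: Offer X costs 108 × $292.34 = $31,572.72; Offer Y costs 108 × $273.34 + $190.00 = $29,710.72.
Offer Y is cheaper by $31,572.72 − $29,710.72 = $1,862.00.

Offer Y by $1,862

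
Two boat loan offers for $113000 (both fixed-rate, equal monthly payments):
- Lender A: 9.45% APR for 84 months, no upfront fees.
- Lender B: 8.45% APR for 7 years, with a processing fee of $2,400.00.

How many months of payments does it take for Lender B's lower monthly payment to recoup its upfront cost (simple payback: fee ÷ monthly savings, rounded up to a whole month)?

42 months

Lender A: at 9.45% the monthly rate is 0.0078750, so the payment is 113,000 × 0.0078750 / (1 − 1.0078750^−84) = $1,843.98.
Lender B: at 8.45% the monthly rate is 0.0070417, so the payment is 113,000 × 0.0070417 / (1 − 1.0070417^−84) = $1,786.68.
Monthly savings = $1,843.98 − $1,786.68 = $57.30.
Break-even = $2,400.00 / $57.30 = 41.88 → 42 months.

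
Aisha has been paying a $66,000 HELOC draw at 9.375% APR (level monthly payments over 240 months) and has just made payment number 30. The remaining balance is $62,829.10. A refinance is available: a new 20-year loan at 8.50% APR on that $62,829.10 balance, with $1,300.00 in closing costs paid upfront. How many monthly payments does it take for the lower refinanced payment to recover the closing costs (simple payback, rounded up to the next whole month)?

21 months

Current payment = 66,000 × 9.375%/12 / (1 − (1+0.0078125)^−240) = $609.83.
Refinanced payment = 62,829.10 × 0.0070833 / (1 − (1+0.0070833)^−240) = $545.25.
Monthly savings = $609.83 − $545.25 = $64.58.
Break-even = $1,300.00 / $64.58 = 20.13 → 21 months.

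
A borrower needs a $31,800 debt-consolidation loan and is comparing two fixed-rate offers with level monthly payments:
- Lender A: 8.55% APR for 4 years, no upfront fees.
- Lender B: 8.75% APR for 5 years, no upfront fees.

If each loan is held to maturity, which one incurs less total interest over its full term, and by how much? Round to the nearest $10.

Lender A: at 8.55% the monthly rate is 0.0071250, so the payment is 31,800 × 0.0071250 / (1 − 1.0071250^−48) = $784.57.
Total interest on Lender A = 48 × $784.57 − $31,800 = $5,859.36.
Lender B: at 8.75% the monthly rate is 0.0072917, so the payment is 31,800 × 0.0072917 / (1 − 1.0072917^−60) = $656.26.
Total interest on Lender B = 60 × $656.26 − $31,800 = $7,575.60.
Lender A is lower by $1,716.24.

Lender A by $1,720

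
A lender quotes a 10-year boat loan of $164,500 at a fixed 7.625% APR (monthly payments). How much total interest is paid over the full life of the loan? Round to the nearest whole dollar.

At 7.625% the monthly rate is 0.0063542, so the payment is 164,500 × 0.0063542 / (1 − 1.0063542^−120) = $1,963.39.
Total paid = 120 × $1,963.39 = $235,606.80; interest = $235,606.80 − $164,500 = $71,106.80.

$71,107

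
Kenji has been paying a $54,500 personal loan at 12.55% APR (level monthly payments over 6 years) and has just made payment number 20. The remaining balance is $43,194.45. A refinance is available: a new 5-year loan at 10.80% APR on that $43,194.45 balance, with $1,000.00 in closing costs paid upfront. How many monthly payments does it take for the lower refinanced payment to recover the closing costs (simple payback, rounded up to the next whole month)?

Current payment = 54,500 × 12.55%/12 / (1 − (1+0.0104583)^−72) = $1,081.14.
Refinanced payment = 43,194.45 × 0.0090000 / (1 − (1+0.0090000)^−60) = $934.85.
Monthly savings = $1,081.14 − $934.85 = $146.29.
Break-even = $1,000.00 / $146.29 = 6.84 → 7 months.

7 months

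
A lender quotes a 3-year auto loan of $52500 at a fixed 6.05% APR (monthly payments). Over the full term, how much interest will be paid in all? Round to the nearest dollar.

Monthly rate = 6.05%/12 = 0.0050417; payment = 52,500 × 0.0050417 / (1 − (1+0.0050417)^−36) = $1,598.34.
Total paid = 36 × $1,598.34 = $57,540.24; interest = $57,540.24 − $52,500 = $5,040.24.

$5,040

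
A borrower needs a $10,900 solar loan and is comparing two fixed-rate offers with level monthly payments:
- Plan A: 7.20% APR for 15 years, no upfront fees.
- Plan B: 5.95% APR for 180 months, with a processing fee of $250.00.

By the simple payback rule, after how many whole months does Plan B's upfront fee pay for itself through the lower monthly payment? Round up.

Plan A: monthly rate = 7.2%/12 = 0.0060000; payment = 10,900 × 0.0060000 / (1 − (1+0.0060000)^−180) = $99.20.
Plan B: at 5.95% the monthly rate is 0.0049583, so the payment is 10,900 × 0.0049583 / (1 − 1.0049583^−180) = $91.69.
Monthly savings = $99.20 − $91.69 = $7.51.
Break-even = $250.00 / $7.51 = 33.29 → 34 months.

34 months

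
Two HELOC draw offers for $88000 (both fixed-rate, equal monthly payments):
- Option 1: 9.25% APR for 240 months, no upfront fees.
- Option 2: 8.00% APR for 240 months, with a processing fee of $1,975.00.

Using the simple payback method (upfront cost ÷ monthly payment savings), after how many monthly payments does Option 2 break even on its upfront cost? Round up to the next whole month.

Option 1: monthly rate = 9.25%/12 = 0.0077083; payment = 88,000 × 0.0077083 / (1 − (1+0.0077083)^−240) = $805.96.
Option 2: monthly rate = 8%/12 = 0.0066667; payment = 88,000 × 0.0066667 / (1 − (1+0.0066667)^−240) = $736.07.
Monthly savings = $805.96 − $736.07 = $69.89.
Break-even = $1,975.00 / $69.89 = 28.26 → 29 months.

29 months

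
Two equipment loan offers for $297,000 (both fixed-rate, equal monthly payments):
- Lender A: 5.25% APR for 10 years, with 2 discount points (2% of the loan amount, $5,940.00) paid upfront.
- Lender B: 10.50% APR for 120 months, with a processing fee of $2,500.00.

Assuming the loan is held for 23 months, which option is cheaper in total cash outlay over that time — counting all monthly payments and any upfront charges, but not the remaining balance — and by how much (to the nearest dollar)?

Lender A by $15,443

Lender A: at 5.25% the monthly rate is 0.0043750, so the payment is 297,000 × 0.0043750 / (1 − 1.0043750^−120) = $3,186.56.
Lender B: monthly rate = 10.5%/12 = 0.0087500; payment = 297,000 × 0.0087500 / (1 − (1+0.0087500)^−120) = $4,007.57.
Over 23 months: Lender A costs 23 × $3,186.56 + $5,940.00 = $79,230.88; Lender B costs 23 × $4,007.57 + $2,500.00 = $94,674.11.
Lender A is cheaper by $94,674.11 − $79,230.88 = $15,443.23.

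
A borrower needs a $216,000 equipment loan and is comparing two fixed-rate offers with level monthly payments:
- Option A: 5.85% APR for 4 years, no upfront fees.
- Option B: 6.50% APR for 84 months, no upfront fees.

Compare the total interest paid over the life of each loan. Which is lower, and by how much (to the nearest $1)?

Option A: monthly rate = 5.85%/12 = 0.0048750; payment = 216,000 × 0.0048750 / (1 − (1+0.0048750)^−48) = $5,057.92.
Total interest on Option A = 48 × $5,057.92 − $216,000 = $26,780.16.
Option B: monthly rate = 6.5%/12 = 0.0054167; payment = 216,000 × 0.0054167 / (1 − (1+0.0054167)^−84) = $3,207.48.
Total interest on Option B = 84 × $3,207.48 − $216,000 = $53,428.32.
Option A is lower by $26,648.16.

Option A by $26,648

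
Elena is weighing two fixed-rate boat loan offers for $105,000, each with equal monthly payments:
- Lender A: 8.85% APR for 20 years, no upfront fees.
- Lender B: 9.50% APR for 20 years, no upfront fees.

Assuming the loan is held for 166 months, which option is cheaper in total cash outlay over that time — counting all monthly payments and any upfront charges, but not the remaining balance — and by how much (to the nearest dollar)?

Lender A: at 8.85% the monthly rate is 0.0073750, so the payment is 105,000 × 0.0073750 / (1 − 1.0073750^−240) = $934.61.
Lender B: monthly rate = 9.5%/12 = 0.0079167; payment = 105,000 × 0.0079167 / (1 − (1+0.0079167)^−240) = $978.74.
Over 166 months: Lender A costs 166 × $934.61 = $155,145.26; Lender B costs 166 × $978.74 = $162,470.84.
Lender A is cheaper by $162,470.84 − $155,145.26 = $7,325.58.

Lender A by $7,326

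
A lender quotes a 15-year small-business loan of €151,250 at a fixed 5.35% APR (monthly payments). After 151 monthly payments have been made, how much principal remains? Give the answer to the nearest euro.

€33,223

With monthly rate i = 5.35%/12 = 0.0044583, the balance after k of n payments is P · [(1+i)^n − (1+i)^k] / [(1+i)^n − 1].
(1+0.0044583)^180 = 2.22713586 and (1+0.0044583)^151 = 1.95758601, so the balance is 151,250 × (2.22713586 − 1.95758601) / (2.22713586 − 1) = €33,223.23.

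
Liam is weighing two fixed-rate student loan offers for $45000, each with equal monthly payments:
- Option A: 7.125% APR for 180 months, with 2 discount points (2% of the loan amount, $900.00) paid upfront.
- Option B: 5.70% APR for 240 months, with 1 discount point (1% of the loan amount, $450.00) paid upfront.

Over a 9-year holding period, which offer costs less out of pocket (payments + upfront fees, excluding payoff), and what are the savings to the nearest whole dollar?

Option A: at 7.125% the monthly rate is 0.0059375, so the payment is 45,000 × 0.0059375 / (1 − 1.0059375^−180) = $407.62.
Option B: monthly rate = 5.7%/12 = 0.0047500; payment = 45,000 × 0.0047500 / (1 − (1+0.0047500)^−240) = $314.65.
Over 108 months: Option A costs 108 × $407.62 + $900.00 = $44,922.96; Option B costs 108 × $314.65 + $450.00 = $34,432.20.
Option B is cheaper by $44,922.96 − $34,432.20 = $10,490.76.

Option B by $10,491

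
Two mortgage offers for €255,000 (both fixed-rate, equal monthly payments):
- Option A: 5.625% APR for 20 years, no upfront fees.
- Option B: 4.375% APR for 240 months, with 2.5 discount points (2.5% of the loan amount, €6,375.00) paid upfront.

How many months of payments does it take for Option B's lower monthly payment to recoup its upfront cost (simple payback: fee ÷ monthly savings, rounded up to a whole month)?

Option A: at 5.625% the monthly rate is 0.0046875, so the payment is 255,000 × 0.0046875 / (1 − 1.0046875^−240) = €1,772.16.
Option B: monthly rate = 4.375%/12 = 0.0036458; payment = 255,000 × 0.0036458 / (1 − (1+0.0036458)^−240) = €1,596.10.
Monthly savings = €1,772.16 − €1,596.10 = €176.06.
Break-even = €6,375.00 / €176.06 = 36.21 → 37 months.

37 months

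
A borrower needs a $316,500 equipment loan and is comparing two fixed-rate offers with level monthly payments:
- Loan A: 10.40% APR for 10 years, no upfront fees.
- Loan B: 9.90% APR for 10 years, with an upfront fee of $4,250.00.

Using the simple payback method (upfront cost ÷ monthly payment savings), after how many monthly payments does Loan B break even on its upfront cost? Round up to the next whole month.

49 months

Loan A: monthly rate = 10.4%/12 = 0.0086667; payment = 316,500 × 0.0086667 / (1 − (1+0.0086667)^−120) = $4,252.99.
Loan B: monthly rate = 9.9%/12 = 0.0082500; payment = 316,500 × 0.0082500 / (1 − (1+0.0082500)^−120) = $4,165.06.
Monthly savings = $4,252.99 − $4,165.06 = $87.93.
Break-even = $4,250.00 / $87.93 = 48.33 → 49 months.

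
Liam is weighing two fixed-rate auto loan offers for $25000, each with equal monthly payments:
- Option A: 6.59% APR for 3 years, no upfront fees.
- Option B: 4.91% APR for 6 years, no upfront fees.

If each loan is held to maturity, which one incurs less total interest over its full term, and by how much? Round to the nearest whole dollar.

Option A: monthly rate = 6.59%/12 = 0.0054917; payment = 25,000 × 0.0054917 / (1 − (1+0.0054917)^−36) = $767.25.
Total interest on Option A = 36 × $767.25 − $25,000 = $2,621.00.
Option B: monthly rate = 4.91%/12 = 0.0040917; payment = 25,000 × 0.0040917 / (1 − (1+0.0040917)^−72) = $401.58.
Total interest on Option B = 72 × $401.58 − $25,000 = $3,913.76.
Option A is lower by $1,292.76.

Option A by $1,293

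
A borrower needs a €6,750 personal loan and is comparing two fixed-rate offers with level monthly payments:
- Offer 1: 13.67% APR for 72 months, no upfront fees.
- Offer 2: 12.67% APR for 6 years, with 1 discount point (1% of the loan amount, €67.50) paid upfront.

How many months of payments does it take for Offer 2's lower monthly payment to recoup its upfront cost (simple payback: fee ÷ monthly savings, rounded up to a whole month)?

19 months

Offer 1: monthly rate = 13.67%/12 = 0.0113917; payment = 6,750 × 0.0113917 / (1 − (1+0.0113917)^−72) = €137.90.
Offer 2: monthly rate = 12.67%/12 = 0.0105583; payment = 6,750 × 0.0105583 / (1 − (1+0.0105583)^−72) = €134.33.
Monthly savings = €137.90 − €134.33 = €3.57.
Break-even = €67.50 / €3.57 = 18.91 → 19 months.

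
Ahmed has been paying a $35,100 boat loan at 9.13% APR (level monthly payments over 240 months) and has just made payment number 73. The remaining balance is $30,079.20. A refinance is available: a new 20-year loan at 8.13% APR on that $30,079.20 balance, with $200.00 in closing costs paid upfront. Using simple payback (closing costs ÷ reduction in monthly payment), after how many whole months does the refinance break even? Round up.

4 months

Current payment = 35,100 × 9.13%/12 / (1 − (1+0.0076083)^−240) = $318.74.
Refinanced payment = 30,079.20 × 0.0067750 / (1 − (1+0.0067750)^−240) = $254.03.
Monthly savings = $318.74 − $254.03 = $64.71.
Break-even = $200.00 / $64.71 = 3.09 → 4 months.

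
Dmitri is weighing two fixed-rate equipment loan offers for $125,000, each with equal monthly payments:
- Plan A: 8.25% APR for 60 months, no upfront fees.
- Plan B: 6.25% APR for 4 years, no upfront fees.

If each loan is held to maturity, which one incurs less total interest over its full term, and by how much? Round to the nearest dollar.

Plan B by $11,373

Plan A: at 8.25% the monthly rate is 0.0068750, so the payment is 125,000 × 0.0068750 / (1 − 1.0068750^−60) = $2,549.53.
Total interest on Plan A = 60 × $2,549.53 − $125,000 = $27,971.80.
Plan B: monthly rate = 6.25%/12 = 0.0052083; payment = 125,000 × 0.0052083 / (1 − (1+0.0052083)^−48) = $2,949.98.
Total interest on Plan B = 48 × $2,949.98 − $125,000 = $16,599.04.
Plan B is lower by $11,372.76.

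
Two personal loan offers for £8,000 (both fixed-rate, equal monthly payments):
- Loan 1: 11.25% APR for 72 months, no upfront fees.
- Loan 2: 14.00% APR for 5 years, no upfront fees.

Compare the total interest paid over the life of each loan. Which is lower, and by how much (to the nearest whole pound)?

Loan 1: monthly rate = 11.25%/12 = 0.0093750; payment = 8,000 × 0.0093750 / (1 − (1+0.0093750)^−72) = £153.30.
Total interest on Loan 1 = 72 × £153.30 − £8,000 = £3,037.60.
Loan 2: monthly rate = 14%/12 = 0.0116667; payment = 8,000 × 0.0116667 / (1 − (1+0.0116667)^−60) = £186.15.
Total interest on Loan 2 = 60 × £186.15 − £8,000 = £3,169.00.
Loan 1 is lower by £131.40.

Loan 1 by £131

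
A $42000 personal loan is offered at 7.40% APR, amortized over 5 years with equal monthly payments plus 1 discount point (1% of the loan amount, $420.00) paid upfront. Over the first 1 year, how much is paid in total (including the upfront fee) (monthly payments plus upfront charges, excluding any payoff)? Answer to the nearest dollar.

$10,495

At 7.40% the monthly rate is 0.0061667, so the payment is 42,000 × 0.0061667 / (1 − 1.0061667^−60) = $839.60.
Total outlay = 12 × $839.60 + $420.00 = $10,495.20.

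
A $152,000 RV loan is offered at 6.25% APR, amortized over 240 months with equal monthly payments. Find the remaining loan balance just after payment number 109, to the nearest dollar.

With monthly rate i = 6.25%/12 = 0.0052083, the balance after k of n payments is P · [(1+i)^n − (1+i)^k] / [(1+i)^n − 1].
(1+0.0052083)^240 = 3.47903881 and (1+0.0052083)^109 = 1.76162211, so the balance is 152,000 × (3.47903881 − 1.76162211) / (3.47903881 − 1) = $105,301.84.

$105,302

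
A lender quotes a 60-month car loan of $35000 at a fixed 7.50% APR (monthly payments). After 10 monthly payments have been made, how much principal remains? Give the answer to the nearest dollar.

$30,036

With monthly rate i = 7.5%/12 = 0.0062500, the balance after k of n payments is P · [(1+i)^n − (1+i)^k] / [(1+i)^n − 1].
(1+0.0062500)^60 = 1.45329441 and (1+0.0062500)^10 = 1.06428743, so the balance is 35,000 × (1.45329441 − 1.06428743) / (1.45329441 − 1) = $30,036.21.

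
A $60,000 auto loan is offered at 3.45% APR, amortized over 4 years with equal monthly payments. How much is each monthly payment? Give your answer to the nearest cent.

Monthly rate = 3.45%/12 = 0.0028750; payment = 60,000 × 0.0028750 / (1 − (1+0.0028750)^−48) = $1,340.03.

$1,340.03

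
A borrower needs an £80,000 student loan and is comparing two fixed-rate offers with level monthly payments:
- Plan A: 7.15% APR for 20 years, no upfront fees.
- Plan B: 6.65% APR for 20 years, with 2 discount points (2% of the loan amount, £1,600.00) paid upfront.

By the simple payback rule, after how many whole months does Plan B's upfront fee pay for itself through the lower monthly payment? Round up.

Plan A: monthly rate = 7.15%/12 = 0.0059583; payment = 80,000 × 0.0059583 / (1 − (1+0.0059583)^−240) = £627.46.
Plan B: monthly rate = 6.65%/12 = 0.0055417; payment = 80,000 × 0.0055417 / (1 − (1+0.0055417)^−240) = £603.54.
Monthly savings = £627.46 − £603.54 = £23.92.
Break-even = £1,600.00 / £23.92 = 66.89 → 67 months.

67 months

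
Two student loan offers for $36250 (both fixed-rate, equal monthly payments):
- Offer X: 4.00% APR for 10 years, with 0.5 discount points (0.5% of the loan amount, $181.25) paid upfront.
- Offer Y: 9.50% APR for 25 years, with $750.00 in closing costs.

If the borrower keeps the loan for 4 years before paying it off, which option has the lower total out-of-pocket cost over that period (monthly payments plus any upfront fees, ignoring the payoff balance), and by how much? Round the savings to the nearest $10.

Offer X: at 4.00% the monthly rate is 0.0033333, so the payment is 36,250 × 0.0033333 / (1 − 1.0033333^−120) = $367.01.
Offer Y: monthly rate = 9.5%/12 = 0.0079167; payment = 36,250 × 0.0079167 / (1 − (1+0.0079167)^−300) = $316.72.
Over 48 months: Offer X costs 48 × $367.01 + $181.25 = $17,797.73; Offer Y costs 48 × $316.72 + $750.00 = $15,952.56.
Offer Y is cheaper by $17,797.73 − $15,952.56 = $1,845.17.

Offer Y by $1,850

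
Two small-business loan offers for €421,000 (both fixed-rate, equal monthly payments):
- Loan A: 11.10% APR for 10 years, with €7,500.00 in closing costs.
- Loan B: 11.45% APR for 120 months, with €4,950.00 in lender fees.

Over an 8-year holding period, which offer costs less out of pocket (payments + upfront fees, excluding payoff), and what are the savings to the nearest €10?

Loan A by €5,500

Loan A: at 11.10% the monthly rate is 0.0092500, so the payment is 421,000 × 0.0092500 / (1 − 1.0092500^−120) = €5,823.13.
Loan B: monthly rate = 11.45%/12 = 0.0095417; payment = 421,000 × 0.0095417 / (1 − (1+0.0095417)^−120) = €5,907.03.
Over 96 months: Loan A costs 96 × €5,823.13 + €7,500.00 = €566,520.48; Loan B costs 96 × €5,907.03 + €4,950.00 = €572,024.88.
Loan A is cheaper by €572,024.88 − €566,520.48 = €5,504.40.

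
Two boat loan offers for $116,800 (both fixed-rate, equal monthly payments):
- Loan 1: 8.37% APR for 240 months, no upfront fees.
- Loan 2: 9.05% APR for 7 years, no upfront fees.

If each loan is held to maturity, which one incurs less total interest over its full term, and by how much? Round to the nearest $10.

Loan 2 by $82,860

Loan 1: monthly rate = 8.37%/12 = 0.0069750; payment = 116,800 × 0.0069750 / (1 − (1+0.0069750)^−240) = $1,004.03.
Total interest on Loan 1 = 240 × $1,004.03 − $116,800 = $124,167.20.
Loan 2: monthly rate = 9.05%/12 = 0.0075417; payment = 116,800 × 0.0075417 / (1 − (1+0.0075417)^−84) = $1,882.17.
Total interest on Loan 2 = 84 × $1,882.17 − $116,800 = $41,302.28.
Loan 2 is lower by $82,864.92.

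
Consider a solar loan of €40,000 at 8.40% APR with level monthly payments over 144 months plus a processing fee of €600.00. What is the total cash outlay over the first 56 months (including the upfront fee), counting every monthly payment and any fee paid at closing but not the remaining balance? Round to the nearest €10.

€25,340

At 8.40% the monthly rate is 0.0070000, so the payment is 40,000 × 0.0070000 / (1 − 1.0070000^−144) = €441.80.
Total outlay = 56 × €441.80 + €600.00 = €25,340.80.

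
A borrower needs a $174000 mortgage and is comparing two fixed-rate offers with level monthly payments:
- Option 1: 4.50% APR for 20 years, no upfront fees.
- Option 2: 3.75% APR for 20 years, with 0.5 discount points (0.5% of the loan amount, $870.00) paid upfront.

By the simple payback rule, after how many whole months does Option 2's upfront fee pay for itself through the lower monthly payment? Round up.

Option 1: at 4.50% the monthly rate is 0.0037500, so the payment is 174,000 × 0.0037500 / (1 − 1.0037500^−240) = $1,100.81.
Option 2: monthly rate = 3.75%/12 = 0.0031250; payment = 174,000 × 0.0031250 / (1 − (1+0.0031250)^−240) = $1,031.63.
Monthly savings = $1,100.81 − $1,031.63 = $69.18.
Break-even = $870.00 / $69.18 = 12.58 → 13 months.

13 months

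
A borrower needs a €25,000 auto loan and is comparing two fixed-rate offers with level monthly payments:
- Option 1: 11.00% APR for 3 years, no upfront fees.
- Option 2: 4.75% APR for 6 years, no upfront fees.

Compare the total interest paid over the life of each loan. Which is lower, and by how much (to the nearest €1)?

Option 1: at 11.00% the monthly rate is 0.0091667, so the payment is 25,000 × 0.0091667 / (1 − 1.0091667^−36) = €818.47.
Total interest on Option 1 = 36 × €818.47 − €25,000 = €4,464.92.
Option 2: at 4.75% the monthly rate is 0.0039583, so the payment is 25,000 × 0.0039583 / (1 − 1.0039583^−72) = €399.73.
Total interest on Option 2 = 72 × €399.73 − €25,000 = €3,780.56.
Option 2 is lower by €684.36.

Option 2 by €684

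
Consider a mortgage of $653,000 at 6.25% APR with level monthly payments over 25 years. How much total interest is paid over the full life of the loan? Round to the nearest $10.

Monthly rate = 6.25%/12 = 0.0052083; payment = 653,000 × 0.0052083 / (1 − (1+0.0052083)^−300) = $4,307.64.
Total paid = 300 × $4,307.64 = $1,292,292.00; interest = $1,292,292.00 − $653,000 = $639,292.00.

$639,290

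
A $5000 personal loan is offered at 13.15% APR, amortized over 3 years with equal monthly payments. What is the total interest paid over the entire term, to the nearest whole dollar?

At 13.15% the monthly rate is 0.0109583, so the payment is 5,000 × 0.0109583 / (1 − 1.0109583^−36) = $168.83.
Total paid = 36 × $168.83 = $6,077.88; interest = $6,077.88 − $5,000 = $1,077.88.

$1,078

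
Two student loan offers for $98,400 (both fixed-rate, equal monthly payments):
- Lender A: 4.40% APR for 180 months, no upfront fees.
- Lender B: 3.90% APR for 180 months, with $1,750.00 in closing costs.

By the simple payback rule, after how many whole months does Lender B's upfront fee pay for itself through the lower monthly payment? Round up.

Lender A: monthly rate = 4.4%/12 = 0.0036667; payment = 98,400 × 0.0036667 / (1 − (1+0.0036667)^−180) = $747.73.
Lender B: monthly rate = 3.9%/12 = 0.0032500; payment = 98,400 × 0.0032500 / (1 − (1+0.0032500)^−180) = $722.93.
Monthly savings = $747.73 − $722.93 = $24.80.
Break-even = $1,750.00 / $24.80 = 70.56 → 71 months.

71 months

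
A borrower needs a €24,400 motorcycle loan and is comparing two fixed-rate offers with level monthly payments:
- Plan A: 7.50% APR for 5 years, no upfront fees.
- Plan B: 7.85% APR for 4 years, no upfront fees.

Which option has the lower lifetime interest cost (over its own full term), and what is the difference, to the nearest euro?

Plan A: at 7.50% the monthly rate is 0.0062500, so the payment is 24,400 × 0.0062500 / (1 − 1.0062500^−60) = €488.93.
Total interest on Plan A = 60 × €488.93 − €24,400 = €4,935.80.
Plan B: monthly rate = 7.85%/12 = 0.0065417; payment = 24,400 × 0.0065417 / (1 − (1+0.0065417)^−48) = €593.96.
Total interest on Plan B = 48 × €593.96 − €24,400 = €4,110.08.
Plan B is lower by €825.72.

Plan B by €826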